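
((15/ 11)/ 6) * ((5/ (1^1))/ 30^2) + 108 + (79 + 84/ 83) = 12359243/ 65736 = 188.01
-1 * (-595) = 595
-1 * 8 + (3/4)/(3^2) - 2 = -119/12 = -9.92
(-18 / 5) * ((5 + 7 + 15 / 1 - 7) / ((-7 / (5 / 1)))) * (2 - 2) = 0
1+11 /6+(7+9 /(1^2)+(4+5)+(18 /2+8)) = 44.83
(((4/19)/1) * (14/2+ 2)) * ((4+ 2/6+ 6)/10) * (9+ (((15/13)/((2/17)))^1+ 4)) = 55149/1235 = 44.66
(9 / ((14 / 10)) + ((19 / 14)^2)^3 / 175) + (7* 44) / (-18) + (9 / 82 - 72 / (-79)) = -369735771043769 / 38411363188800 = -9.63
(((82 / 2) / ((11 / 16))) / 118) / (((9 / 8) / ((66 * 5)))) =26240 / 177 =148.25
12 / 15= 4 / 5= 0.80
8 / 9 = 0.89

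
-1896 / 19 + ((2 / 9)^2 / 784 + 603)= 151790455 / 301644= 503.21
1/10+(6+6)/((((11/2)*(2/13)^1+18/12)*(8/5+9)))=18833/32330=0.58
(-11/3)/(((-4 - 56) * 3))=11/540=0.02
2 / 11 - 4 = -42 / 11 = -3.82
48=48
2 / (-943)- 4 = -3774 / 943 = -4.00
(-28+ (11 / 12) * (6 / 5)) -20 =-469 / 10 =-46.90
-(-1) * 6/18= 0.33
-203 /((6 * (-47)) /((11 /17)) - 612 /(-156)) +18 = 162961 /8823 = 18.47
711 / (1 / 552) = 392472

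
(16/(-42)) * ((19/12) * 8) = -304/63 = -4.83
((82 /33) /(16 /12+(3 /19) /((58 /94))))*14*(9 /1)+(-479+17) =-7657482 /28897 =-264.99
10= 10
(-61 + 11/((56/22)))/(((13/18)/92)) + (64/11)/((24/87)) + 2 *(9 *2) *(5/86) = -309771608/43043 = -7196.79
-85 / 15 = -17 / 3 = -5.67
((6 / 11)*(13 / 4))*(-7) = -273 / 22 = -12.41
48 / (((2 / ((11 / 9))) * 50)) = 44 / 75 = 0.59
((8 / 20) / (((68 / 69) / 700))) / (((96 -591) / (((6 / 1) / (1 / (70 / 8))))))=-30.13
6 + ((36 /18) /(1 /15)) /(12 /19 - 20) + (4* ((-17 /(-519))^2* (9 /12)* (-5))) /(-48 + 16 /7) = 588330953 /132166464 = 4.45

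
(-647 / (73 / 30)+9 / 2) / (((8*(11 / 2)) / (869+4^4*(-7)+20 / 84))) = 123253769 / 22484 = 5481.84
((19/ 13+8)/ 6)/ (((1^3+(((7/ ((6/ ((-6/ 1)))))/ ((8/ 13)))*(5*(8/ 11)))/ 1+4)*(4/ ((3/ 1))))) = -1353/ 41600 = -0.03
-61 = -61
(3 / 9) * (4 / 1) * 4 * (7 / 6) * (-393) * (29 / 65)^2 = -6169576 / 12675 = -486.75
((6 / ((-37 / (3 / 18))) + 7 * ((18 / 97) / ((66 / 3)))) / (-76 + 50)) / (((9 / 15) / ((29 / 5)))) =-18328 / 1539681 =-0.01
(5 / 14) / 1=5 / 14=0.36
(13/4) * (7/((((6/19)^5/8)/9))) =225325009/432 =521585.67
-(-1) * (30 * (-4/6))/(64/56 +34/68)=-280/23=-12.17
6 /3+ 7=9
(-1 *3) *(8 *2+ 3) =-57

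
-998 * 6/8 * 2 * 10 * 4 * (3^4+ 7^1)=-5269440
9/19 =0.47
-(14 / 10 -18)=83 / 5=16.60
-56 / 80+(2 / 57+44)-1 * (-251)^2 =-62957.66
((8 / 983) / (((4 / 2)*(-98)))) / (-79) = 2 / 3805193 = 0.00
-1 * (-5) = 5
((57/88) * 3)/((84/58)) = 1653/1232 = 1.34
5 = 5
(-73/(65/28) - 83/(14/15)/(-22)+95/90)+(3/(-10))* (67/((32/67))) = -197283451/2882880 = -68.43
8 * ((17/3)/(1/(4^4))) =34816/3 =11605.33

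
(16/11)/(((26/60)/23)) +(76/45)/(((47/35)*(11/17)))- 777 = -42212461/60489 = -697.85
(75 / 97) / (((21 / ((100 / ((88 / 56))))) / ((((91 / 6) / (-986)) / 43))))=-56875 / 67857999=-0.00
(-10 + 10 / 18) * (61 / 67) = -5185 / 603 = -8.60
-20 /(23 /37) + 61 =28.83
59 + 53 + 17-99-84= -54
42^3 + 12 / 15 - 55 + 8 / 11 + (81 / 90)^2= 81438871 / 1100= 74035.34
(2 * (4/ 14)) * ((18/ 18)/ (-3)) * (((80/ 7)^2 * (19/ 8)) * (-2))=121600/ 1029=118.17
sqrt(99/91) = 3*sqrt(1001)/91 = 1.04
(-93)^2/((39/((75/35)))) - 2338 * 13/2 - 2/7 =-1339708/91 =-14722.07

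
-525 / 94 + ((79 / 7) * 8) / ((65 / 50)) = 546305 / 8554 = 63.87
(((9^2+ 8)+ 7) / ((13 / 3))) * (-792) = -17545.85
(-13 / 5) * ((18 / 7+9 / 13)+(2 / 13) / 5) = -1499 / 175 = -8.57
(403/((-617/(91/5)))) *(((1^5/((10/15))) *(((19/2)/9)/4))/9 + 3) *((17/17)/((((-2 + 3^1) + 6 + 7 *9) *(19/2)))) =-0.05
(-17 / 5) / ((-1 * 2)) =17 / 10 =1.70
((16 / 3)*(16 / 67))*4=1024 / 201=5.09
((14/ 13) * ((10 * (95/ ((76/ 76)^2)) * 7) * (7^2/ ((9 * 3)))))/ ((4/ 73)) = 83254675/ 351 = 237192.81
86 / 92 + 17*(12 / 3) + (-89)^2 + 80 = 371217 / 46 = 8069.93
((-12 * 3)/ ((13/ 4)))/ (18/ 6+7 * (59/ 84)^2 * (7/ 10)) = -207360/ 101413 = -2.04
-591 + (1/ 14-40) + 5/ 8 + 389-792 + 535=-498.30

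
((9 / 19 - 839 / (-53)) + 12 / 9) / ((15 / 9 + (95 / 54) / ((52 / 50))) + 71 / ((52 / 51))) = 12467988 / 51599687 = 0.24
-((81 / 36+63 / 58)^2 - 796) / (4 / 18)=95050863 / 26912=3531.91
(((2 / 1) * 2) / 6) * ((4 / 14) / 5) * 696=928 / 35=26.51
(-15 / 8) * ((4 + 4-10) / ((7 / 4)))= 15 / 7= 2.14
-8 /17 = -0.47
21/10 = 2.10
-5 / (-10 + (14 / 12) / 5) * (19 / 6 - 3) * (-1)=-25 / 293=-0.09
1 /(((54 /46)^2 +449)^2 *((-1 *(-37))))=279841 /2100233312500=0.00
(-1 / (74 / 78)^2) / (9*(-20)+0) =169 / 27380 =0.01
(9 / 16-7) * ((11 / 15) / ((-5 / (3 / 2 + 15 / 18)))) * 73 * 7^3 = 198584309 / 3600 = 55162.31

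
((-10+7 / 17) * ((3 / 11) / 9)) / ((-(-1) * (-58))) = 163 / 32538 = 0.01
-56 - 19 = -75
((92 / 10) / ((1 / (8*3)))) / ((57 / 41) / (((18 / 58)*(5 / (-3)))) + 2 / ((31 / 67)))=467728 / 3463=135.06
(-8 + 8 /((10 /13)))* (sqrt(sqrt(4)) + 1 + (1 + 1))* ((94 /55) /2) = 9.05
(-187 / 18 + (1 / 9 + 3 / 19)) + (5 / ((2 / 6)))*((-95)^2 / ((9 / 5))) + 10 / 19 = 25717969 / 342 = 75198.74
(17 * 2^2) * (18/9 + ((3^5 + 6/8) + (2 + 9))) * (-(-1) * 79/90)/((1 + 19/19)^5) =1379261/2880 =478.91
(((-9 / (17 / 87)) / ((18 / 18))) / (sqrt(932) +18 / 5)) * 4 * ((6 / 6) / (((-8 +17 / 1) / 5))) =19575 / 48824- 10875 * sqrt(233) / 48824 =-3.00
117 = 117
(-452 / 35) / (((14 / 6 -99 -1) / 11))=14916 / 10255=1.45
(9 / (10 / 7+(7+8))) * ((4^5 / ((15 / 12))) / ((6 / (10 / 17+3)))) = 2623488 / 9775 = 268.39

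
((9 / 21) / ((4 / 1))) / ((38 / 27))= 81 / 1064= 0.08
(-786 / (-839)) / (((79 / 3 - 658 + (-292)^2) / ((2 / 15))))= 1572 / 1065097915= 0.00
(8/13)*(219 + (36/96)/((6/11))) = 3515/26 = 135.19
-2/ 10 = -1/ 5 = -0.20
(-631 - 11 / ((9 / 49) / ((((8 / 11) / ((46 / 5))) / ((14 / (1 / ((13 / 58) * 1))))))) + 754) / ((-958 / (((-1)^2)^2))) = -326933 / 2577978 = -0.13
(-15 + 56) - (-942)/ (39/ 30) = 9953/ 13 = 765.62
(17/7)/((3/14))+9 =61/3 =20.33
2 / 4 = 1 / 2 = 0.50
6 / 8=3 / 4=0.75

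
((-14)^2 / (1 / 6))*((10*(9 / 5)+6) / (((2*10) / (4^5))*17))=7225344 / 85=85004.05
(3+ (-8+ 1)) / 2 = -2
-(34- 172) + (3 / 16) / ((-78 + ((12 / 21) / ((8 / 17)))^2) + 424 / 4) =3189051 / 23108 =138.01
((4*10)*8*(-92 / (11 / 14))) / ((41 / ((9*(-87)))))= 715568.25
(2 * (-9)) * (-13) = 234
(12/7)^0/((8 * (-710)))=-1/5680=-0.00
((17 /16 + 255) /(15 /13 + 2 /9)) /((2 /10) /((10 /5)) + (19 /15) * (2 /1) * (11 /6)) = 21570705 /549976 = 39.22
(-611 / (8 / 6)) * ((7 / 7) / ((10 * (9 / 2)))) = -611 / 60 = -10.18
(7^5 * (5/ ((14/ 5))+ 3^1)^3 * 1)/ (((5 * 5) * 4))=14737387/ 800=18421.73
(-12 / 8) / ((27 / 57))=-19 / 6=-3.17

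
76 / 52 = 19 / 13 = 1.46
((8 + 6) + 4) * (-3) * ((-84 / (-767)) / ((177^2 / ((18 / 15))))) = -3024 / 13349635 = -0.00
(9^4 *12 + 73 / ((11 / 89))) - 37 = 872142 / 11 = 79285.64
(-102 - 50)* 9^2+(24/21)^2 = -603224/49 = -12310.69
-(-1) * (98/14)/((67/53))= 371/67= 5.54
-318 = -318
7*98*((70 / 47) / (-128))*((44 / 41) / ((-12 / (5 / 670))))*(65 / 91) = 94325 / 24788928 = 0.00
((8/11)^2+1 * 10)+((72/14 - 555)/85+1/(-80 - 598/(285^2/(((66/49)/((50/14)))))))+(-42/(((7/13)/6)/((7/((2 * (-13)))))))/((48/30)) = 1129799128327453/13645325958110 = 82.80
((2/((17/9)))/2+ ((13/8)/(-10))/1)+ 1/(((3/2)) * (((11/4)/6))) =27249/14960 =1.82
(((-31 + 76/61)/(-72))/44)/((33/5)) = 25/17568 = 0.00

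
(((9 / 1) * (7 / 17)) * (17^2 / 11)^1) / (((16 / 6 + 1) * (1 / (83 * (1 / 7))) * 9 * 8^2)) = 4233 / 7744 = 0.55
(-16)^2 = 256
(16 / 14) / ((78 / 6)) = 8 / 91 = 0.09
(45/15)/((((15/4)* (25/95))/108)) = 8208/25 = 328.32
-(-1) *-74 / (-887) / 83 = 74 / 73621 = 0.00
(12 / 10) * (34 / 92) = 51 / 115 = 0.44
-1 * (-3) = 3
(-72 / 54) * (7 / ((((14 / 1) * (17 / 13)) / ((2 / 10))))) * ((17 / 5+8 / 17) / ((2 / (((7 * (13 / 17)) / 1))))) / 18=-389207 / 6632550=-0.06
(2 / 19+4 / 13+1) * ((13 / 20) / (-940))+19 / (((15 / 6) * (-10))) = -271821 / 357200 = -0.76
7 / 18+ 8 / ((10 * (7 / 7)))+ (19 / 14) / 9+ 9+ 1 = 3572 / 315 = 11.34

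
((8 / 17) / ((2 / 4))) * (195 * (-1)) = -3120 / 17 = -183.53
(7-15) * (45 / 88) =-45 / 11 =-4.09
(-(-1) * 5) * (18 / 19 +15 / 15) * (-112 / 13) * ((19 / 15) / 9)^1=-4144 / 351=-11.81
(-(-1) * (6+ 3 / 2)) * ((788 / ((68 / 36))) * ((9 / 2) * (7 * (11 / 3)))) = 361379.12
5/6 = 0.83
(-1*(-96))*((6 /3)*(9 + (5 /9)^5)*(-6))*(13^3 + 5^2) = -152039123456 /6561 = -23173163.15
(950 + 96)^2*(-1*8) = -8752928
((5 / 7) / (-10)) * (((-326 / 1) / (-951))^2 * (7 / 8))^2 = -0.00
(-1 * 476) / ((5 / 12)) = -5712 / 5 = -1142.40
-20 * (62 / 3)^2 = -76880 / 9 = -8542.22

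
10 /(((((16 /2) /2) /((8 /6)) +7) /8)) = 8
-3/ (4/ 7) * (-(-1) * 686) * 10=-36015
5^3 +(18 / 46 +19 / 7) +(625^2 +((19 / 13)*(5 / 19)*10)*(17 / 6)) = 2453607175 / 6279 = 390764.00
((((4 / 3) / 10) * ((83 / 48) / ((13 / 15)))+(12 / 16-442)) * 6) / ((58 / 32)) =-550348 / 377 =-1459.81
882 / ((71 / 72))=63504 / 71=894.42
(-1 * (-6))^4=1296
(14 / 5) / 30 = 7 / 75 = 0.09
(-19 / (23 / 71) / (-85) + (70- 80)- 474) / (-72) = 314957 / 46920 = 6.71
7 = 7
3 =3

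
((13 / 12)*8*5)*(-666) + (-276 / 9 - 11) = -86705 / 3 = -28901.67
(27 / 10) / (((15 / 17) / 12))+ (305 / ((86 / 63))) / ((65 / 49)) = 5733999 / 27950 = 205.15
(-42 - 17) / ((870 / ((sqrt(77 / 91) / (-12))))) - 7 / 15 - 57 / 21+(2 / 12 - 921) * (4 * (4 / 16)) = -64681 / 70+59 * sqrt(143) / 135720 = -924.01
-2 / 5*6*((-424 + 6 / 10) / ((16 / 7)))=44457 / 100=444.57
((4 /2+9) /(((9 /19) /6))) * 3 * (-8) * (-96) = 321024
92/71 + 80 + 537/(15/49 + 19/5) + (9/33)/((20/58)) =418116558/1964215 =212.87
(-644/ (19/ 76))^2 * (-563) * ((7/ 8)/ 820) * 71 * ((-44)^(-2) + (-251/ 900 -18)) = 57748662098496929/ 11162250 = 5173568241.04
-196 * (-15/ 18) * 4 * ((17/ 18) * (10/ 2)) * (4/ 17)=19600/ 27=725.93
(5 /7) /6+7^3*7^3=4941263 /42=117649.12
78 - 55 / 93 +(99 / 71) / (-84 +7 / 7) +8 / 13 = 555772892 / 7124637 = 78.01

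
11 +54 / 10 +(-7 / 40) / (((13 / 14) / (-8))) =1164 / 65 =17.91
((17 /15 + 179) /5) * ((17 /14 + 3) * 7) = 79709 /75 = 1062.79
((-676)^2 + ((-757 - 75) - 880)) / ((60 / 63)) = 2390136 / 5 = 478027.20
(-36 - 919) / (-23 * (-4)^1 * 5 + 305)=-1.25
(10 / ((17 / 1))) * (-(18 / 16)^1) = -45 / 68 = -0.66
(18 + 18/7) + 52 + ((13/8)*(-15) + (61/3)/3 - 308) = -127525/504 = -253.03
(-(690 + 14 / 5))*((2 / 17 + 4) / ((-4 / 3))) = 36372 / 17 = 2139.53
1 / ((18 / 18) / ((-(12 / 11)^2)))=-144 / 121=-1.19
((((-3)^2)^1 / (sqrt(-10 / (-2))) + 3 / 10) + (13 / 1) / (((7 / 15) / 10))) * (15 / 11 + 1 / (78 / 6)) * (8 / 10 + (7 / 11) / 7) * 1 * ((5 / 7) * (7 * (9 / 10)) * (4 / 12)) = 136269 * sqrt(5) / 39325 + 42223923 / 78650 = 544.61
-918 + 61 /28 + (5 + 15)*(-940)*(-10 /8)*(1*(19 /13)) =33430.33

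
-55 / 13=-4.23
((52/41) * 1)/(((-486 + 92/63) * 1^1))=-1638/625783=-0.00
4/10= 0.40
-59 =-59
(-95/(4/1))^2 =9025/16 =564.06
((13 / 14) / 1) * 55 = 715 / 14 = 51.07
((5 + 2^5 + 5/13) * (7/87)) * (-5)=-5670/377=-15.04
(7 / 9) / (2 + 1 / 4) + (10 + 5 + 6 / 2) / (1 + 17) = 109 / 81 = 1.35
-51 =-51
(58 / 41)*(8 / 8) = 58 / 41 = 1.41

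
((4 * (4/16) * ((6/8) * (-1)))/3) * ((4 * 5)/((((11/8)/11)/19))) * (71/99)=-53960/99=-545.05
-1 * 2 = -2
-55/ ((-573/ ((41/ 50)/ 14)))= 451/ 80220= 0.01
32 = 32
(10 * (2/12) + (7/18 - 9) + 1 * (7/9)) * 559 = -20683/6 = -3447.17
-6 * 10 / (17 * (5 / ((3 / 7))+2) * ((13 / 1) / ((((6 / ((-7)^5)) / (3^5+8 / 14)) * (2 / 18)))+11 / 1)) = 360 / 111279167681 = 0.00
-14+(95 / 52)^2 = -28831 / 2704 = -10.66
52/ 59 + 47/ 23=3969/ 1357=2.92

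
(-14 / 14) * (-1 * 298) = 298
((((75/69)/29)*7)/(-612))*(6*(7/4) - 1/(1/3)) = -875/272136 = -0.00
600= 600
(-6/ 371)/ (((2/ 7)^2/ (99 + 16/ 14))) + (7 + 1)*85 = 69977/ 106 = 660.16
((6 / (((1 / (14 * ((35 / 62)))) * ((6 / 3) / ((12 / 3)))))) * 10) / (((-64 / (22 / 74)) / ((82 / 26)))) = -1657425 / 119288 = -13.89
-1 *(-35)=35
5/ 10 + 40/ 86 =83/ 86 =0.97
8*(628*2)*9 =90432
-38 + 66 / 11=-32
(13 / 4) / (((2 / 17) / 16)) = 442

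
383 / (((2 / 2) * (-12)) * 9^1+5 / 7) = -2681 / 751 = -3.57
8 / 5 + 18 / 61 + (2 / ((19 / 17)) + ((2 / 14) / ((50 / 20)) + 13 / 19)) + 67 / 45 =5.91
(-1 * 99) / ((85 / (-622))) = 61578 / 85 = 724.45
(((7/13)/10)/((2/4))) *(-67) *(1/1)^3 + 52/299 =-10527/1495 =-7.04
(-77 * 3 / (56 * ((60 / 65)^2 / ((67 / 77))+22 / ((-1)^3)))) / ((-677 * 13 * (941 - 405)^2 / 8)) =-39 / 62814594688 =-0.00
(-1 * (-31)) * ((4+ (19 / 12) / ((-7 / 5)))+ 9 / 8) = 20801 / 168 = 123.82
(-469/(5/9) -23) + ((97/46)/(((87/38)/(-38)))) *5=-10427186/10005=-1042.20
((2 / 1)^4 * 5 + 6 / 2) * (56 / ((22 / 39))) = 90636 / 11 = 8239.64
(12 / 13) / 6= 2 / 13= 0.15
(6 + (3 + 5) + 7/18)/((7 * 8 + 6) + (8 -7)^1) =37/162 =0.23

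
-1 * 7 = -7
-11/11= -1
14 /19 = 0.74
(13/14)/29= 13/406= 0.03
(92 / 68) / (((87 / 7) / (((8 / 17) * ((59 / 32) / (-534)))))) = -9499 / 53705448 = -0.00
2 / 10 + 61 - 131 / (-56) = 17791 / 280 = 63.54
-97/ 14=-6.93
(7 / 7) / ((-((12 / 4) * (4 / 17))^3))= -4913 / 1728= -2.84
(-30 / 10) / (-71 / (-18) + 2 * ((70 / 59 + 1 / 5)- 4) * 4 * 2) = 0.08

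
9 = 9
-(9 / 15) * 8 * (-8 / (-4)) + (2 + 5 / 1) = -2.60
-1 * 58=-58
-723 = -723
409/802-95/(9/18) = -151971/802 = -189.49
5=5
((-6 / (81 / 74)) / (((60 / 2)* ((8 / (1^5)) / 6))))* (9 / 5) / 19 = -37 / 2850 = -0.01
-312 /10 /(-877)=156 /4385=0.04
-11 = -11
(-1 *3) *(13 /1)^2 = -507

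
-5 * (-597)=2985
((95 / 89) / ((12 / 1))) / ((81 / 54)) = 95 / 1602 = 0.06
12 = 12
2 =2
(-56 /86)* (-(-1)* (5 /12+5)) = -455 /129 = -3.53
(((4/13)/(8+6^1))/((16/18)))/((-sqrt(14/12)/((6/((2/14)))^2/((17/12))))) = -972*sqrt(42)/221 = -28.50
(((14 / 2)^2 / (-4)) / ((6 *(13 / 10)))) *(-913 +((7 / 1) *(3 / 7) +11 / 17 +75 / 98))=194065 / 136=1426.95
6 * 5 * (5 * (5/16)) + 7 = 431/8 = 53.88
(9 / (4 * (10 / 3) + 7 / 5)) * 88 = 11880 / 221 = 53.76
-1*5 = -5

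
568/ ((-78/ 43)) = -12212/ 39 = -313.13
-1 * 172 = -172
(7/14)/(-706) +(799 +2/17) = 19182003/24004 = 799.12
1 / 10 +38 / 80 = 23 / 40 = 0.58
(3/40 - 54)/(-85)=2157/3400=0.63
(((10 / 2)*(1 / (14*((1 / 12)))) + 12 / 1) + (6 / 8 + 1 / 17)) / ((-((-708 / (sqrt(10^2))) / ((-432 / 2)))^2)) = -65909700 / 414239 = -159.11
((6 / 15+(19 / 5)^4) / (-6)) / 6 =-130571 / 22500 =-5.80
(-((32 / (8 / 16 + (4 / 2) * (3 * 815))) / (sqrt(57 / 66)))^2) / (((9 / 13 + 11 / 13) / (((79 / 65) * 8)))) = -14237696 / 45442281475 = -0.00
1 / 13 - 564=-7331 / 13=-563.92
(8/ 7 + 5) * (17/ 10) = 731/ 70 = 10.44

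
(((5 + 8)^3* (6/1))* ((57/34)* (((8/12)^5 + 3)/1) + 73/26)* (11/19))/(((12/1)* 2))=67037399/26163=2562.30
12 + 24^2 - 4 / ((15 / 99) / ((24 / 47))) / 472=8152224 / 13865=587.97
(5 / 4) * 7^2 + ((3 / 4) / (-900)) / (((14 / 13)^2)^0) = 73499 / 1200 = 61.25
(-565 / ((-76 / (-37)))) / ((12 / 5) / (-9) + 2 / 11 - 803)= 3449325 / 10070684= 0.34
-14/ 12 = -7/ 6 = -1.17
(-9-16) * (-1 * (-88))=-2200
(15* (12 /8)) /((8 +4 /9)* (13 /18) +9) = 1.49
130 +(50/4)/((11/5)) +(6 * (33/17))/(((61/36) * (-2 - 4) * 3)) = 3086733/22814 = 135.30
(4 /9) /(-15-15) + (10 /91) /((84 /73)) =13877 /171990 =0.08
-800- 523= -1323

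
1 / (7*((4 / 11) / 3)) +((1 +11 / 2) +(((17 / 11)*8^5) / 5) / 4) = 3911217 / 1540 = 2539.75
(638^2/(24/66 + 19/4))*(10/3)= 35819872/135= 265332.39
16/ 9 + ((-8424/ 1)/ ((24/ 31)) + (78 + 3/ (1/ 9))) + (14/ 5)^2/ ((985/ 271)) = -2387358956/ 221625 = -10772.07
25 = 25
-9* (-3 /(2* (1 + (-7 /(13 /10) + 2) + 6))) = 351 /94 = 3.73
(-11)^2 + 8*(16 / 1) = 249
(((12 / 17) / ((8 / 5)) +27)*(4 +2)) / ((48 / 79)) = 73707 / 272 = 270.98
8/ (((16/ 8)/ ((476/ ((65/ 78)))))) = 11424/ 5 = 2284.80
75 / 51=25 / 17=1.47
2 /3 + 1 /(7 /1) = 17 /21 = 0.81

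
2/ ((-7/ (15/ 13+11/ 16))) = -383/ 728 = -0.53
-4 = -4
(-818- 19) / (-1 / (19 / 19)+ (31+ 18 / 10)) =-1395 / 53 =-26.32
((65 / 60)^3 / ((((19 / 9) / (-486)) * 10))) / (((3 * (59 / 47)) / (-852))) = 593842509 / 89680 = 6621.79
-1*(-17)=17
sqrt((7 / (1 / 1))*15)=sqrt(105)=10.25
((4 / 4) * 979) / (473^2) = 0.00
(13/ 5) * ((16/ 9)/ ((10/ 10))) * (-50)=-2080/ 9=-231.11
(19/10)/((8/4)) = 19/20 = 0.95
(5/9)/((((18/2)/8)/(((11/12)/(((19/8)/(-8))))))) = -7040/4617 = -1.52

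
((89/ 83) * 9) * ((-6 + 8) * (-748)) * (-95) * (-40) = -54861744.58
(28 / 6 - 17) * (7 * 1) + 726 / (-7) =-3991 / 21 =-190.05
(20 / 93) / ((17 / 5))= 100 / 1581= 0.06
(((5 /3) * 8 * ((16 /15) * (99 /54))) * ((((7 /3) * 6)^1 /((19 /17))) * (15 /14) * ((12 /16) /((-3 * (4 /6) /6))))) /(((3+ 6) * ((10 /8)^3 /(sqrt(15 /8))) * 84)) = -11968 * sqrt(30) /89775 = -0.73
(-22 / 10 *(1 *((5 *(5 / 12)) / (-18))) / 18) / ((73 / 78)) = 715 / 47304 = 0.02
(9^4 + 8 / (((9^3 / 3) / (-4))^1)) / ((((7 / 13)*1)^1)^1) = 20725783 / 1701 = 12184.47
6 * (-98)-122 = -710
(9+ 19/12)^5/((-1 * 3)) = -33038369407/746496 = -44257.93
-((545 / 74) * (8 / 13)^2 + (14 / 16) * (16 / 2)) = -61211 / 6253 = -9.79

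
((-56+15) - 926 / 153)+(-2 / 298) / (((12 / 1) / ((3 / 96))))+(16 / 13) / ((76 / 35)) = -33504424373 / 720749952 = -46.49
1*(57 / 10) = 57 / 10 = 5.70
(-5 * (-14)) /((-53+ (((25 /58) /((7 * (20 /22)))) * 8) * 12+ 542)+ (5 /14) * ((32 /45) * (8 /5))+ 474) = 91350 /1265731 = 0.07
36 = 36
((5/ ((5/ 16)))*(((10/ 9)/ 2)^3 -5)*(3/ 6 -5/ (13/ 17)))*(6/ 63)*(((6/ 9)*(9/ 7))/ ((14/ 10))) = 88422400/ 3250611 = 27.20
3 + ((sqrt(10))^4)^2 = 10003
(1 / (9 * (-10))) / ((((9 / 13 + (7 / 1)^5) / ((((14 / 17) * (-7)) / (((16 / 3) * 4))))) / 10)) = 637 / 356592000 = 0.00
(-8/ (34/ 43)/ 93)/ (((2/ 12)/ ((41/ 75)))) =-0.36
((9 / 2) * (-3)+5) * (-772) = 6562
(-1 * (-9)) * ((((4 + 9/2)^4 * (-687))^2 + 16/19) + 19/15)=2814951780439447863/24320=115746372550964.14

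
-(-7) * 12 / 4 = 21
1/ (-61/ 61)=-1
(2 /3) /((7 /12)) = 8 /7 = 1.14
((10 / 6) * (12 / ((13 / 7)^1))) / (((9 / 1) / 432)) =6720 / 13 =516.92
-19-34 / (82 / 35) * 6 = -4349 / 41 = -106.07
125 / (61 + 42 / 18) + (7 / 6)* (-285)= -6280 / 19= -330.53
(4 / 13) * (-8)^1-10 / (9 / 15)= -746 / 39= -19.13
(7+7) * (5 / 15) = 14 / 3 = 4.67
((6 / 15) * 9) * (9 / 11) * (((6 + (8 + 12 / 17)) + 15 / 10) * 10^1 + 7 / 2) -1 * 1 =455014 / 935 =486.65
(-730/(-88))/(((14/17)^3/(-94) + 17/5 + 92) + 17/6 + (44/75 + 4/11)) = 2107062875/25191342722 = 0.08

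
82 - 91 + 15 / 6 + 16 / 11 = -111 / 22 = -5.05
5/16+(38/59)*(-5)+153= 150.09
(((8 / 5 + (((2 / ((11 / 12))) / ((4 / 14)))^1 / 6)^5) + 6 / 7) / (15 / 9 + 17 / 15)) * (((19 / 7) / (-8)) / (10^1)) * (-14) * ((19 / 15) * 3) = 5897697793 / 1578299800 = 3.74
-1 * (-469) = 469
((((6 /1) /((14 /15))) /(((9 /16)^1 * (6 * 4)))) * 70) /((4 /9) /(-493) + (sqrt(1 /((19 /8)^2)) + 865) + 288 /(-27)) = 2810100 /72058283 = 0.04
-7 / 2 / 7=-1 / 2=-0.50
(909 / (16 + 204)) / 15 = 303 / 1100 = 0.28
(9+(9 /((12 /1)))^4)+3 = 3153 /256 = 12.32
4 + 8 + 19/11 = 151/11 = 13.73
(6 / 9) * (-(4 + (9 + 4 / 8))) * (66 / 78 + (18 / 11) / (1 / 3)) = -7407 / 143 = -51.80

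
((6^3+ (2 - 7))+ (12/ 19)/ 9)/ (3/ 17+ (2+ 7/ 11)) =2249797/ 29982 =75.04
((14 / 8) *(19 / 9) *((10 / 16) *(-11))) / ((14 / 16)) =-1045 / 36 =-29.03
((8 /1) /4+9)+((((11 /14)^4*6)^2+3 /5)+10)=49492454157 /1844736320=26.83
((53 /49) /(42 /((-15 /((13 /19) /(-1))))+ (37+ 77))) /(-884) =-5035 /476995792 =-0.00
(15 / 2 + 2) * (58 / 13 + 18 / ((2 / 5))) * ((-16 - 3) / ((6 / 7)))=-1624861 / 156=-10415.78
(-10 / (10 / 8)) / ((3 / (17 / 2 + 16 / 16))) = -76 / 3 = -25.33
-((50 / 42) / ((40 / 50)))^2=-15625 / 7056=-2.21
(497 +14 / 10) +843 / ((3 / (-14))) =-17178 / 5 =-3435.60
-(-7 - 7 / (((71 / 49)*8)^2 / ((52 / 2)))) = 8.35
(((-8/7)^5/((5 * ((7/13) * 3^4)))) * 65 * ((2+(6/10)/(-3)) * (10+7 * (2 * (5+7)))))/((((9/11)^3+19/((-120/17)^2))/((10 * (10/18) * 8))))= -167936333447168000/18853850965761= -8907.27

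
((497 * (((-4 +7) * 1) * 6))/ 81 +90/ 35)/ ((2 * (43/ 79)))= 281240/ 2709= 103.82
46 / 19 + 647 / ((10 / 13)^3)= 27053721 / 19000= 1423.88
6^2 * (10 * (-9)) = -3240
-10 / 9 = -1.11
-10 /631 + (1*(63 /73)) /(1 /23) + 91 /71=69056552 /3270473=21.12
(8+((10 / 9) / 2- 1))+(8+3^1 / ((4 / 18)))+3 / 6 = 266 / 9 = 29.56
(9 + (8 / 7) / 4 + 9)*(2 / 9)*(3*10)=2560 / 21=121.90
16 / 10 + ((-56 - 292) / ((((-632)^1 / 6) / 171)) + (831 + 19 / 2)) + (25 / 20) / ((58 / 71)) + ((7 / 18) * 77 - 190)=1029732641 / 824760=1248.52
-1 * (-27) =27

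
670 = 670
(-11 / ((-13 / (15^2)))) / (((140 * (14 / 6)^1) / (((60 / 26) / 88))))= 2025 / 132496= 0.02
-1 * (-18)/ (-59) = -18/ 59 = -0.31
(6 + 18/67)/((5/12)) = 1008/67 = 15.04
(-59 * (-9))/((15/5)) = 177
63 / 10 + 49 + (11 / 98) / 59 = 55.30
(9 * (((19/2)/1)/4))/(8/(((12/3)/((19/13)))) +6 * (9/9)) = 2223/928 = 2.40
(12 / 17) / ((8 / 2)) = 3 / 17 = 0.18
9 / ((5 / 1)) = 9 / 5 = 1.80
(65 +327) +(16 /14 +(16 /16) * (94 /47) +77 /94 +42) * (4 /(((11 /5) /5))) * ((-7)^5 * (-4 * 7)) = 101659022864 /517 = 196632539.39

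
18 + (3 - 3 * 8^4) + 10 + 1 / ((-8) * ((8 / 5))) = -784453 / 64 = -12257.08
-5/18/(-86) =5/1548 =0.00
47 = 47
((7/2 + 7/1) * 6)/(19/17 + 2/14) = 2499/50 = 49.98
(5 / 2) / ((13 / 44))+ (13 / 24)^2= 65557 / 7488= 8.75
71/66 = 1.08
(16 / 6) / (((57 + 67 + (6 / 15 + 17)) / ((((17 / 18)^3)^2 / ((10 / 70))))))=120687845 / 1288212984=0.09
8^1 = 8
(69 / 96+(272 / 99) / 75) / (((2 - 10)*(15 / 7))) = -1256353 / 28512000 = -0.04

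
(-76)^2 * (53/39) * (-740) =-226534720/39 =-5808582.56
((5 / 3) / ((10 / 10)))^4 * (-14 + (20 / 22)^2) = -996250 / 9801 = -101.65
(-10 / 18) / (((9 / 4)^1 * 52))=-5 / 1053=-0.00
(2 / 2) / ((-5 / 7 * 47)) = -0.03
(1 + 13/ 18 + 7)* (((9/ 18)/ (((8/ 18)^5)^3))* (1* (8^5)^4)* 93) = 89663897273400771074850816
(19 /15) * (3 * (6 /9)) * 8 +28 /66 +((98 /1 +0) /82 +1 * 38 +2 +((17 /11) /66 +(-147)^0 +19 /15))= 3183777 /49610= 64.18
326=326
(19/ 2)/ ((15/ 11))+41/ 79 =17741/ 2370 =7.49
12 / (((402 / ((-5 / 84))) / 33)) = -55 / 938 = -0.06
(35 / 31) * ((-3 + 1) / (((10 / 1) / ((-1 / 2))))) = 7 / 62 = 0.11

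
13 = 13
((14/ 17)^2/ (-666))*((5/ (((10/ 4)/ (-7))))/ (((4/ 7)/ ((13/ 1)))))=0.32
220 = 220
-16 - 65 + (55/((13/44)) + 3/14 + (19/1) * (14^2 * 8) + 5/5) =5441503/182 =29898.37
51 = 51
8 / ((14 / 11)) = 44 / 7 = 6.29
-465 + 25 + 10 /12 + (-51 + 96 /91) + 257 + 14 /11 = -1386419 /6006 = -230.84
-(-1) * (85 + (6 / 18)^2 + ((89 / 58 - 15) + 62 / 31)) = 38443 / 522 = 73.65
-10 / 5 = -2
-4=-4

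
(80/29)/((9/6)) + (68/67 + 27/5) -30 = -633787/29145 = -21.75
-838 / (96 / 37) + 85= -11423 / 48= -237.98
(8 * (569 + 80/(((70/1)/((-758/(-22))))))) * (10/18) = 208200/77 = 2703.90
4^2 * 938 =15008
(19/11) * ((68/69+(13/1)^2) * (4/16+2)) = 668553/1012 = 660.63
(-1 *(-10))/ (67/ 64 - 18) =-128/ 217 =-0.59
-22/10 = -2.20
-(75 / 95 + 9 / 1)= -186 / 19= -9.79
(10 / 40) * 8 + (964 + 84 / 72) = 5803 / 6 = 967.17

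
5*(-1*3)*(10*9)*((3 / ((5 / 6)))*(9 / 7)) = -43740 / 7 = -6248.57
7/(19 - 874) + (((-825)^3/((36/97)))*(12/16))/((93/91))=-470867350081597/424080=-1110326707.42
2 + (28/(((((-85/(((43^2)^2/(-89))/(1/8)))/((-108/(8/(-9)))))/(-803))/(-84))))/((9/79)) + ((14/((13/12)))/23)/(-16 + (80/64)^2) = 181192995671513659338/24881285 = 7282300559296.42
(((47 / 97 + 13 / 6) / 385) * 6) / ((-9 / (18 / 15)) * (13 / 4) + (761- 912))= -12344 / 52395035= -0.00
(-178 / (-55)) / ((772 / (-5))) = -0.02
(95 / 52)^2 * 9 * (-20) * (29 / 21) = -3925875 / 4732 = -829.64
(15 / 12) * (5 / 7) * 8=50 / 7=7.14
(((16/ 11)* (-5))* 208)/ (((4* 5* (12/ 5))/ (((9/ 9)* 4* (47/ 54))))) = -97760/ 891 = -109.72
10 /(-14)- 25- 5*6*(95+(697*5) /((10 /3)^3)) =-797799 /140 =-5698.56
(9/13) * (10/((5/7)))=9.69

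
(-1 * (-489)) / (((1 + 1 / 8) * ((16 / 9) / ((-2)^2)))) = 978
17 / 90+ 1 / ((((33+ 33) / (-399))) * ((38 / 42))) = -3214 / 495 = -6.49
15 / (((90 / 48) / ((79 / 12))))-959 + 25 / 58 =-157627 / 174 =-905.90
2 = 2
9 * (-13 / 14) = -8.36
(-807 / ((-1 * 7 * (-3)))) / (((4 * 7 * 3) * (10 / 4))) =-269 / 1470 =-0.18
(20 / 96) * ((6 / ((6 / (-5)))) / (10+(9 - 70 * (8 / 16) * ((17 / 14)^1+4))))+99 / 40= 97369 / 39240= 2.48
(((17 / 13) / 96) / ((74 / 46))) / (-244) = -391 / 11266944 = -0.00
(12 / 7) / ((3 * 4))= 1 / 7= 0.14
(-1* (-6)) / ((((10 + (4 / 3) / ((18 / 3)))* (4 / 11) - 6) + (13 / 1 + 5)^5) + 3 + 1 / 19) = 5643 / 1777139428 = 0.00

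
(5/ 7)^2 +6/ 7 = 1.37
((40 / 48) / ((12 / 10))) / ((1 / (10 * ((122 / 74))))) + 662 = 448517 / 666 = 673.45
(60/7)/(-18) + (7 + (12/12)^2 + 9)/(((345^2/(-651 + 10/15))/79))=-19531601/2499525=-7.81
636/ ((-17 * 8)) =-159/ 34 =-4.68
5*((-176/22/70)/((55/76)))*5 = -304/77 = -3.95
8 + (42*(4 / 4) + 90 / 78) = 665 / 13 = 51.15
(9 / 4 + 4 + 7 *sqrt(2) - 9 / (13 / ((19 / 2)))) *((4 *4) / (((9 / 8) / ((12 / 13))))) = -2176 / 507 + 3584 *sqrt(2) / 39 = 125.67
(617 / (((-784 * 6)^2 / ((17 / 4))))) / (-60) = -10489 / 5310627840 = -0.00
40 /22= 20 /11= 1.82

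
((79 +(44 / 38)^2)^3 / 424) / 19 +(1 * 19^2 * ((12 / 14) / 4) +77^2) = 16105709488564641 / 2653011321352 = 6070.73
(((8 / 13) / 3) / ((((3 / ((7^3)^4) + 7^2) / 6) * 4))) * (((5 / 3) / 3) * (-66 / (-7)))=217505941730 / 6612674960307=0.03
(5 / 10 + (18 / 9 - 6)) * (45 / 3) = -105 / 2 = -52.50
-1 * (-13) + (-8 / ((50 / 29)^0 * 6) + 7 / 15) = 182 / 15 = 12.13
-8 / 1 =-8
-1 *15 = -15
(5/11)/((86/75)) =375/946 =0.40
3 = 3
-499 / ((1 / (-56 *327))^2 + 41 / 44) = -1840622769216 / 3437125787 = -535.51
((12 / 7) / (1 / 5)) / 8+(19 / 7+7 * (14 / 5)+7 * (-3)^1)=167 / 70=2.39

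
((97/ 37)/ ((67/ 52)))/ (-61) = -0.03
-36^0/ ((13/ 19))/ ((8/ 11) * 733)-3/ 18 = -0.17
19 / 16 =1.19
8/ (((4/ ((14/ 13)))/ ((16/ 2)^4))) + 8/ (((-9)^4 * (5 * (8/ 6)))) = 1254113306/ 142155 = 8822.15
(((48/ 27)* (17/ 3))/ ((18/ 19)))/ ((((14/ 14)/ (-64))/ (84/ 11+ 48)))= -11245568/ 297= -37863.87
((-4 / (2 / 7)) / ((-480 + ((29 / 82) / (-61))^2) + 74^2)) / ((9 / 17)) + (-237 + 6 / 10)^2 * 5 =314352745230576188 / 1124999467425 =279424.79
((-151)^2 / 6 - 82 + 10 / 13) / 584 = 290077 / 45552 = 6.37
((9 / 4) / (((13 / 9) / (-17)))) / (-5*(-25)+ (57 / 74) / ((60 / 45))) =-101898 / 483223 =-0.21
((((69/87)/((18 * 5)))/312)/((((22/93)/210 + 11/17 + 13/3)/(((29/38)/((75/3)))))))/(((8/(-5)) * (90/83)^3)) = -48514411589/571792735837440000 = -0.00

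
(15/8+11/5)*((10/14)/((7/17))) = 2771/392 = 7.07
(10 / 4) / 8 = 5 / 16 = 0.31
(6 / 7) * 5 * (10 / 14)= 150 / 49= 3.06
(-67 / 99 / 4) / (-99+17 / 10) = 335 / 192654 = 0.00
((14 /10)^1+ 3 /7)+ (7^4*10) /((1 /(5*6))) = 25210564 /35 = 720301.83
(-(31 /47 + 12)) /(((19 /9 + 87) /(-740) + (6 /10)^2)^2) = -164947387500 /747869687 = -220.56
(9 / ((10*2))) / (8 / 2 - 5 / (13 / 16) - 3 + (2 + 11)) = 39 / 680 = 0.06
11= 11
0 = 0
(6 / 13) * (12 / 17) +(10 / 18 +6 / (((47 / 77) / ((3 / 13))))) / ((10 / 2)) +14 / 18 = 59986 / 35955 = 1.67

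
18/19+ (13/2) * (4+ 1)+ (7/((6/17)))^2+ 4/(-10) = 1458317/3420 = 426.41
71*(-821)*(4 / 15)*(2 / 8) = -58291 / 15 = -3886.07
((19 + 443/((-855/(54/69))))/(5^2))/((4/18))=365661/109250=3.35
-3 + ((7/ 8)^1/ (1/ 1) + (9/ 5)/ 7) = -523/ 280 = -1.87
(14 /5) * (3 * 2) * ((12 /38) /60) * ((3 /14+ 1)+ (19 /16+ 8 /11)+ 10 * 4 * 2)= 61449 /8360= 7.35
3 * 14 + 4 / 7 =298 / 7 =42.57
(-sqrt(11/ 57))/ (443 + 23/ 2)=-2 * sqrt(627)/ 51813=-0.00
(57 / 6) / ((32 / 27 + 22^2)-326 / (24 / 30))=513 / 4195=0.12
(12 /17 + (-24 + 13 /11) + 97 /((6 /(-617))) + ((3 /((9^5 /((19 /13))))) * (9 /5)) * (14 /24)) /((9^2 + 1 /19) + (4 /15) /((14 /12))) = -424134851352947 /3448472412528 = -122.99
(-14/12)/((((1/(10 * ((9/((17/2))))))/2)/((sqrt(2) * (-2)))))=840 * sqrt(2)/17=69.88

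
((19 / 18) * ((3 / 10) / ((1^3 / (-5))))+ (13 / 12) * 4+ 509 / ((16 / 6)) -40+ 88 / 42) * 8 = 26161 / 21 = 1245.76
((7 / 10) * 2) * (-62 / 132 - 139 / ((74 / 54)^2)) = -9422399 / 90354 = -104.28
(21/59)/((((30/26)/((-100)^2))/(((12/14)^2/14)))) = 161.88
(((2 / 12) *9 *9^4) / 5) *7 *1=137781 / 10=13778.10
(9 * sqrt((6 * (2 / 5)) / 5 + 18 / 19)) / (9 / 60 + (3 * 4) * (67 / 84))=252 * sqrt(12882) / 25859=1.11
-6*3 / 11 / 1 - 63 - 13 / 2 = -71.14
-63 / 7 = -9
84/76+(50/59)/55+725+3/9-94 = 23396371/36993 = 632.45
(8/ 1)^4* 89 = 364544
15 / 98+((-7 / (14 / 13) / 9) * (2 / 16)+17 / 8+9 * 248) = 15764429 / 7056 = 2234.19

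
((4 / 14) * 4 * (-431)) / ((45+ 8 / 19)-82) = 13.47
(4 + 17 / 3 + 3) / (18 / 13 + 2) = 247 / 66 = 3.74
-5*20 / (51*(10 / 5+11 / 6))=-200 / 391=-0.51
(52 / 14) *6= 156 / 7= 22.29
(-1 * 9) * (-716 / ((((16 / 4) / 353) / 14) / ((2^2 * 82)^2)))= 856536686208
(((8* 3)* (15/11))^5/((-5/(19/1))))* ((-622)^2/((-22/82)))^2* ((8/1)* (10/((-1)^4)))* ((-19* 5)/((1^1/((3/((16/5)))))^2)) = 38617263697154647538188800000000/19487171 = 1981676237005086450885498.00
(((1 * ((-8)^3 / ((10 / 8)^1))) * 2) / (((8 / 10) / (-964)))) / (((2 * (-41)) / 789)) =-389425152 / 41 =-9498174.44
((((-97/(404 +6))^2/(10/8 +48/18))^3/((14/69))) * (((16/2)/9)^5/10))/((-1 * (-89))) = 156945253280702464/17498560341295636740703125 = 0.00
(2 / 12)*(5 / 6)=5 / 36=0.14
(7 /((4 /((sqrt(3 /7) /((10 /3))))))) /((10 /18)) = 0.62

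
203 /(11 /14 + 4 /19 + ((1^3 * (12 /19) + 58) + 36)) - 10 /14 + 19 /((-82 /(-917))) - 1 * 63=2203034845 /14600838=150.88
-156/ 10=-15.60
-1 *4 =-4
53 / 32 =1.66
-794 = -794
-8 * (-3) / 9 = 8 / 3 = 2.67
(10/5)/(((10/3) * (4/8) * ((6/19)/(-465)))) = -1767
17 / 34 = 1 / 2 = 0.50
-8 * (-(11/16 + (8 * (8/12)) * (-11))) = -2783/6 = -463.83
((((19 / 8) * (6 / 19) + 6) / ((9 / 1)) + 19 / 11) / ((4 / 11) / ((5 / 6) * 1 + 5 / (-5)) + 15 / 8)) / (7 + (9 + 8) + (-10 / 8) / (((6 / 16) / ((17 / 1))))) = 109 / 441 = 0.25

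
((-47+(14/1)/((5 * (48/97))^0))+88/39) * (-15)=5995/13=461.15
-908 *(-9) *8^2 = 523008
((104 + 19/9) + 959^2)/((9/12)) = 33112336/27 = 1226382.81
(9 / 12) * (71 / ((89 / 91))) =19383 / 356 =54.45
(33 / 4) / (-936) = -0.01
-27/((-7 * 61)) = 27/427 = 0.06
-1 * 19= -19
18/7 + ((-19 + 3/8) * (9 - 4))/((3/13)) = -67363/168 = -400.97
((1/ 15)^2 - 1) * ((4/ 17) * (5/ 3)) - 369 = -847751/ 2295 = -369.39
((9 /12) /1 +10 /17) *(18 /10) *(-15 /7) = -351 /68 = -5.16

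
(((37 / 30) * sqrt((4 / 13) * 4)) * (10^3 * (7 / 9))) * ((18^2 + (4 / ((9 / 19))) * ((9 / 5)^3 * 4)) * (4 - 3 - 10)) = -89957952 * sqrt(13) / 65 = -4989969.36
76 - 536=-460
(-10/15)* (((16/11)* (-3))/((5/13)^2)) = 5408/275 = 19.67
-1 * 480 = -480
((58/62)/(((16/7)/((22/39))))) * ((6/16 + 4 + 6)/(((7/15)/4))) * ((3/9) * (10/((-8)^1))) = -661925/77376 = -8.55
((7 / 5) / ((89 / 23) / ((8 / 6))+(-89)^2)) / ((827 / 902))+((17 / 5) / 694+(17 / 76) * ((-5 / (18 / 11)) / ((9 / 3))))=-0.22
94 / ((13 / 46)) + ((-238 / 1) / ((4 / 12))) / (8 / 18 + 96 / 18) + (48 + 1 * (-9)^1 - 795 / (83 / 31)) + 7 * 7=239 / 2158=0.11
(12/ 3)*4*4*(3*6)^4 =6718464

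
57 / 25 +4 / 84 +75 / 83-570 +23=-23694724 / 43575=-543.77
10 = 10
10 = 10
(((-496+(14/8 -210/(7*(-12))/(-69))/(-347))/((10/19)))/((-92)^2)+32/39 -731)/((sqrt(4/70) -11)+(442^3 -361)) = -1292152844205116204605/152785794640568766339401024+1710176355707*sqrt(70)/611143178562275065357604096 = -0.00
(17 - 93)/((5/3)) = -228/5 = -45.60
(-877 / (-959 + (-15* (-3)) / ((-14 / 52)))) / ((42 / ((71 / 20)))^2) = 4420957 / 794606400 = 0.01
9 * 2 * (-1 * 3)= -54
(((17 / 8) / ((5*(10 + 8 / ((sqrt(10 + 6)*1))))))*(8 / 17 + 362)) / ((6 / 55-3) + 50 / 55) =-11297 / 1744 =-6.48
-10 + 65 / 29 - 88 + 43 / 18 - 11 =-54481 / 522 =-104.37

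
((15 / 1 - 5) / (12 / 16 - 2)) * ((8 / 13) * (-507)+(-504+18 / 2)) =6456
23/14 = 1.64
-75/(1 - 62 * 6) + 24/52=3201/4823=0.66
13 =13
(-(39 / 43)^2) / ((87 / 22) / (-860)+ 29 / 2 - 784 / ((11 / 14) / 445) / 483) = 46177560 / 50792620949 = 0.00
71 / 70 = 1.01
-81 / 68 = -1.19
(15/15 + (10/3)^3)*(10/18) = 5135/243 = 21.13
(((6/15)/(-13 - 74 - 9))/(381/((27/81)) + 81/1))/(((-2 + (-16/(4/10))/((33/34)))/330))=121/4654464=0.00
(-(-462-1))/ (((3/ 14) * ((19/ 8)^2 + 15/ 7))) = 2903936/ 10461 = 277.60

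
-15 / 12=-1.25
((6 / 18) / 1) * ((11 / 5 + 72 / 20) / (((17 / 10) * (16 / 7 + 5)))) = 406 / 2601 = 0.16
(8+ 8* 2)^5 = 7962624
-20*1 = -20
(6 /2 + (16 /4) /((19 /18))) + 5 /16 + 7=14.10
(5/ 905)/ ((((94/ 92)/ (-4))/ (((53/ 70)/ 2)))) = -2438/ 297745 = -0.01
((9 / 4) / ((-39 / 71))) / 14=-213 / 728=-0.29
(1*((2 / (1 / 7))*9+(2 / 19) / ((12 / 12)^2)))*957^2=2194374204 / 19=115493379.16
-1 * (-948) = 948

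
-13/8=-1.62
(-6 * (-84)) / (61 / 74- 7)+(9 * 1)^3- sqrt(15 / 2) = 295857 / 457- sqrt(30) / 2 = 644.65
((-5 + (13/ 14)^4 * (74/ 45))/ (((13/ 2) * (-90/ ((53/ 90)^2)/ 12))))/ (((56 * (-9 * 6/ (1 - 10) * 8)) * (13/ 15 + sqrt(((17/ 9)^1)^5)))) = -27514517361/ 73977940750336000 + 2650565172443 * sqrt(17)/ 5193251440673587200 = 0.00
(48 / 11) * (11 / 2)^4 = 3993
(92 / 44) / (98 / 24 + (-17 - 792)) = -276 / 106249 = -0.00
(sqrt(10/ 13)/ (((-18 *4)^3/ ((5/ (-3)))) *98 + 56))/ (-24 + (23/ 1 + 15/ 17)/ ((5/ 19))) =425 *sqrt(130)/ 8094287232304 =0.00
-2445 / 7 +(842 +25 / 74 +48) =280265 / 518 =541.05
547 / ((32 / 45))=24615 / 32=769.22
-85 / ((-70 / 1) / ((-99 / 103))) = -1683 / 1442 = -1.17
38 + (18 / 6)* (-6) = 20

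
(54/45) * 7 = 42/5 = 8.40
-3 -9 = -12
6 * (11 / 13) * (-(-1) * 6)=396 / 13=30.46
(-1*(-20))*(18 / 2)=180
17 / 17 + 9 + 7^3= 353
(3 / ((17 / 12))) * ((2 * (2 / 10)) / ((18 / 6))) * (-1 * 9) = -2.54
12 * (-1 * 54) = -648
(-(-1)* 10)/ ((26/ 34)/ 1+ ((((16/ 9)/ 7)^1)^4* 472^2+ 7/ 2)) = 5356006740/ 498696834961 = 0.01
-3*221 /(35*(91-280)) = 221 /2205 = 0.10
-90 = -90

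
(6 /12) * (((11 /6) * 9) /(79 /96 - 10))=-792 /881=-0.90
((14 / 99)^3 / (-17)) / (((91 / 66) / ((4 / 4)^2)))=-784 / 6498063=-0.00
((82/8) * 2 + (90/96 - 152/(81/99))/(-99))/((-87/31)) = -9884815/1240272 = -7.97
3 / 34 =0.09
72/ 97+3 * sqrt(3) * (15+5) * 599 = 72/ 97+35940 * sqrt(3) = 62250.65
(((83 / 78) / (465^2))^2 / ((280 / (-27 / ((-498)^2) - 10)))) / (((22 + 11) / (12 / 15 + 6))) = -0.00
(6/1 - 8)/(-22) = 1/11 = 0.09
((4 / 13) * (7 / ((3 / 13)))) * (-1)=-28 / 3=-9.33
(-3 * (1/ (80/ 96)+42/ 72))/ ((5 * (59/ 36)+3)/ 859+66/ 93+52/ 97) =-2487441519/ 585265625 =-4.25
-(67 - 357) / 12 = 145 / 6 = 24.17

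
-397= -397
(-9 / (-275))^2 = 81 / 75625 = 0.00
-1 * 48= -48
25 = 25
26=26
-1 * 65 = -65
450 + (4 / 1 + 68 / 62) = 14108 / 31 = 455.10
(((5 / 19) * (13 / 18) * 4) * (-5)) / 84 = -325 / 7182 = -0.05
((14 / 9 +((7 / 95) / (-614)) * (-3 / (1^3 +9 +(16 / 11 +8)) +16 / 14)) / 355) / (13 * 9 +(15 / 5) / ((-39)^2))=29531626319 / 788599504596000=0.00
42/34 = 21/17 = 1.24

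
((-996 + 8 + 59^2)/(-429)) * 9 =-7479/143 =-52.30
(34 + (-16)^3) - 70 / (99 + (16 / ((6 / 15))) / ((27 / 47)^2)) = -93161136 / 22933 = -4062.32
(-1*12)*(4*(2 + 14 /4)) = -264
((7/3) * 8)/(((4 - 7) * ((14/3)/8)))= -32/3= -10.67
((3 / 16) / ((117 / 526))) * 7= 1841 / 312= 5.90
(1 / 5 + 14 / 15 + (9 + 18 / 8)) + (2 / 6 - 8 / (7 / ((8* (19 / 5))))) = -9251 / 420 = -22.03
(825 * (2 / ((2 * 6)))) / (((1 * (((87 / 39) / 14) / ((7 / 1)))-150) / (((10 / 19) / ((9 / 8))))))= -14014000 / 32673141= -0.43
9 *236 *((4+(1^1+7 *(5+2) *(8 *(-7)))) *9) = -52358724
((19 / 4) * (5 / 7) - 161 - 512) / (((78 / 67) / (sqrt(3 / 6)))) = -406.71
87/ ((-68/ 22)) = -957/ 34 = -28.15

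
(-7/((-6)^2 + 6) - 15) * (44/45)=-2002/135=-14.83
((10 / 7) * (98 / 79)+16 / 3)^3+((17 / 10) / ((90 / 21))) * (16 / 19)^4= 15567615415064896 / 43371001475325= 358.94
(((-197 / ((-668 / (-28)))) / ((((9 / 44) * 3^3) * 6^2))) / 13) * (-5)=0.02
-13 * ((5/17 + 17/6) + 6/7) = -36985/714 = -51.80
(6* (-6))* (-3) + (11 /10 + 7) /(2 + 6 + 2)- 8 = 10081 /100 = 100.81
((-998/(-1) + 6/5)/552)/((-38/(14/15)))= -8743/196650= -0.04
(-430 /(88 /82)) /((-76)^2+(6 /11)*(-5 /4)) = -8815 /127057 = -0.07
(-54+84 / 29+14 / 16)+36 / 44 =-126095 / 2552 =-49.41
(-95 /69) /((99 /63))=-665 /759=-0.88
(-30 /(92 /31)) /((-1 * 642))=155 /9844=0.02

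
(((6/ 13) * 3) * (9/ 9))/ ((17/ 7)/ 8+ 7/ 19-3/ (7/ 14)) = -19152/ 73697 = -0.26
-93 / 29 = -3.21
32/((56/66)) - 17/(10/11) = 1331/70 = 19.01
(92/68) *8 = 10.82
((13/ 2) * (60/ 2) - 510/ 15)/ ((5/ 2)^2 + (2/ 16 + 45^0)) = 1288/ 59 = 21.83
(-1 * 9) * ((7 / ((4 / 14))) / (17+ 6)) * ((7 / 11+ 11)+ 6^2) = -115542 / 253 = -456.69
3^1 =3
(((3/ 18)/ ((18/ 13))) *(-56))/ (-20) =0.34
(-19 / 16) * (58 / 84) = -551 / 672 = -0.82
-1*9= -9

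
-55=-55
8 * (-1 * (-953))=7624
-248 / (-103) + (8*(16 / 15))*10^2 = 264424 / 309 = 855.74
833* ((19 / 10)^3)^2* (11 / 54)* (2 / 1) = 431081407603 / 27000000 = 15965.98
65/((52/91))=455/4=113.75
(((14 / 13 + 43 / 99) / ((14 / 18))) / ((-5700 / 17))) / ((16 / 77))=-6613 / 237120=-0.03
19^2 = 361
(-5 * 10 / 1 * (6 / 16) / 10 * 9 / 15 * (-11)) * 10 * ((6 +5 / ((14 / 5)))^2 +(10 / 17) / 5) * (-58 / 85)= -581001399 / 113288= -5128.53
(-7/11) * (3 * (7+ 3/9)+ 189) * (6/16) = -4431/88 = -50.35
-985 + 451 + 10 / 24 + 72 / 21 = -44533 / 84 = -530.15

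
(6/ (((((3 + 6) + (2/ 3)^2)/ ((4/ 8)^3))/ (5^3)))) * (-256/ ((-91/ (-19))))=-820800/ 1547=-530.58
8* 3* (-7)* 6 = -1008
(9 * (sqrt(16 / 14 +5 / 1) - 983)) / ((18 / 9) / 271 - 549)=2397537 / 148777 - 2439 * sqrt(301) / 1041439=16.07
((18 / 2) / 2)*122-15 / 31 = 17004 / 31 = 548.52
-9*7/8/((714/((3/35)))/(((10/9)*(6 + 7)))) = -13/952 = -0.01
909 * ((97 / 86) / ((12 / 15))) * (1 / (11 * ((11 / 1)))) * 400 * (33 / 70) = 1997.27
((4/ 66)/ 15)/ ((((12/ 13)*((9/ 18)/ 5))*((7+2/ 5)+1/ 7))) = 455/ 78408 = 0.01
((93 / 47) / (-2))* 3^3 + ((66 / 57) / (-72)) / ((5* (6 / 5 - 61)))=-256769321 / 9612252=-26.71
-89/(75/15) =-89/5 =-17.80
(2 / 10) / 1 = 1 / 5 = 0.20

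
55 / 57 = 0.96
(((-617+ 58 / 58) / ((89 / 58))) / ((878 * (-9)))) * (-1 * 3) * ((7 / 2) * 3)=-62524 / 39071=-1.60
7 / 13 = 0.54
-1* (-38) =38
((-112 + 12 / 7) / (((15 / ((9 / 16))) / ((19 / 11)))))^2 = 121022001 / 2371600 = 51.03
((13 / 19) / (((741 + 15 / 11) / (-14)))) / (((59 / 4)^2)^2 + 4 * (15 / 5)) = -19712 / 72328217757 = -0.00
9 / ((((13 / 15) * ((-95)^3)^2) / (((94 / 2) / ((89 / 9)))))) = 11421 / 170100263490625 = 0.00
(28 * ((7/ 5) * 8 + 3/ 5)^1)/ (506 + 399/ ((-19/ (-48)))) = 0.22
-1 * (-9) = 9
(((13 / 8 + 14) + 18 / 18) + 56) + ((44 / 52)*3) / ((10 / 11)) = 39217 / 520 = 75.42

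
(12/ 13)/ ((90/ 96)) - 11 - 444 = -29511/ 65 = -454.02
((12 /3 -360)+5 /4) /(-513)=473 /684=0.69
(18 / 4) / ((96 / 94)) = 141 / 32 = 4.41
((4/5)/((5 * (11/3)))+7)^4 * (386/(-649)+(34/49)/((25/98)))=485412471620369202/92793056640625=5231.13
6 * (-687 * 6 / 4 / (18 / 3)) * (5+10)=-30915 / 2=-15457.50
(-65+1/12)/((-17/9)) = 2337/68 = 34.37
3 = 3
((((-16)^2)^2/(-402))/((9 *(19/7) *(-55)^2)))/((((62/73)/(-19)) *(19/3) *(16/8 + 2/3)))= 1046528/358126725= 0.00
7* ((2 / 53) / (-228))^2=7 / 36505764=0.00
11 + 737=748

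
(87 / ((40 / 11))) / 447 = 319 / 5960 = 0.05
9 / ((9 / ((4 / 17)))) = 4 / 17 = 0.24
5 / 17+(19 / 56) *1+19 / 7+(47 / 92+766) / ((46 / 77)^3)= 3834683237681 / 1065634528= 3598.50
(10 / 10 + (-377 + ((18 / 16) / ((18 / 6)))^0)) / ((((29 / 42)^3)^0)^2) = -375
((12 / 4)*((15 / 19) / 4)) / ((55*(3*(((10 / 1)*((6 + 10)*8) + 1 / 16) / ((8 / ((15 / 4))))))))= 128 / 21402645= 0.00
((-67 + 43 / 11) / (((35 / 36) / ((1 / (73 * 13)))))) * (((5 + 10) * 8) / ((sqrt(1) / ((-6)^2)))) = -21586176 / 73073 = -295.41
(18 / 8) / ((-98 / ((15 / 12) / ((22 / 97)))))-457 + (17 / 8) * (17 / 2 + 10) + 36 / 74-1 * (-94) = -412679765 / 1276352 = -323.33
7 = 7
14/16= 7/8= 0.88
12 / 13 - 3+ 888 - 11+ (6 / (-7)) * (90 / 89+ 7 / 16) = 56607559 / 64792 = 873.68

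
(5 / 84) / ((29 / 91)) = 65 / 348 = 0.19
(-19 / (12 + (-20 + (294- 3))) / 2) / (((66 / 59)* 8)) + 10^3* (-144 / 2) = -21517057121 / 298848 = -72000.00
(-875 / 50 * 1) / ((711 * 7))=-5 / 1422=-0.00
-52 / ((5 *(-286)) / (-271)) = -542 / 55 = -9.85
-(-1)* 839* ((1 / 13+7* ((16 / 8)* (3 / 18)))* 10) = 788660 / 39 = 20222.05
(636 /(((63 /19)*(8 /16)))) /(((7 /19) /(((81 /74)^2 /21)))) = 27895914 /469567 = 59.41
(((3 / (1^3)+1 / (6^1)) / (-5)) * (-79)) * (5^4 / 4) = 7817.71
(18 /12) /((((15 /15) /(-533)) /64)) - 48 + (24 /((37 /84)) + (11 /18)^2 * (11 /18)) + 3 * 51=-11006771833 /215784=-51008.29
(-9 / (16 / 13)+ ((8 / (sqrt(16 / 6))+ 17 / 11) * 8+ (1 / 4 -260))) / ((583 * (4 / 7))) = -313789 / 410432+ 28 * sqrt(6) / 583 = -0.65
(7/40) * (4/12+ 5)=14/15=0.93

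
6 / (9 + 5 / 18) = 108 / 167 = 0.65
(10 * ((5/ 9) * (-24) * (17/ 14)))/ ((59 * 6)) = -1700/ 3717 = -0.46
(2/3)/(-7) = -2/21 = -0.10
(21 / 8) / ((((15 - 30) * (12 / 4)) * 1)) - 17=-2047 / 120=-17.06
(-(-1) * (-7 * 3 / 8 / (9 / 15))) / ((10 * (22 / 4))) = -7 / 88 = -0.08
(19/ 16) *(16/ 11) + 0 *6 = 19/ 11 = 1.73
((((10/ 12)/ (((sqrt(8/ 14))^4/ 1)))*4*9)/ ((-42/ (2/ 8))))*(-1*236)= 2065/ 16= 129.06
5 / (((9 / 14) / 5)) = 350 / 9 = 38.89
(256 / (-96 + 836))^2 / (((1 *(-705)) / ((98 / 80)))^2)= 0.00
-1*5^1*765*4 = -15300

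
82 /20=41 /10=4.10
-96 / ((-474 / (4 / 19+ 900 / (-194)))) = -130592 / 145597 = -0.90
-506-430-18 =-954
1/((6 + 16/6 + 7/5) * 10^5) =3/3020000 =0.00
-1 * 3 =-3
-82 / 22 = -41 / 11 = -3.73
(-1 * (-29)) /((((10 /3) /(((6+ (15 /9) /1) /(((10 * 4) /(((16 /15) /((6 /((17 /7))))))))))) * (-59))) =-11339 /929250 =-0.01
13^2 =169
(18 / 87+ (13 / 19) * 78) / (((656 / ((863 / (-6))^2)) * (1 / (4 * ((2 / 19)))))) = 7447690 / 10469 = 711.40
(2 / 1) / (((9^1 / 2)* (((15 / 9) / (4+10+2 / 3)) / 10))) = 352 / 9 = 39.11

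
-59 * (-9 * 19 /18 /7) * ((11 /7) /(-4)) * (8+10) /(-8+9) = -110979 /196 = -566.22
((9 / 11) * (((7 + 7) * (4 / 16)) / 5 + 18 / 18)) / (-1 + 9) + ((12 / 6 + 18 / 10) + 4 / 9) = 34993 / 7920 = 4.42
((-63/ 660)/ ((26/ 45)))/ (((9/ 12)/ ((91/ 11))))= -441/ 242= -1.82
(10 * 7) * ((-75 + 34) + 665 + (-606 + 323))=23870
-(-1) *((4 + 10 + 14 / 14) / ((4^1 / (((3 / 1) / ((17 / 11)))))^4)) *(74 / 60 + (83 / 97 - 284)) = -234.54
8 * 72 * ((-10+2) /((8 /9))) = -5184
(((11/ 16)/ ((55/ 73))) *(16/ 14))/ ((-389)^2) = 73/ 10592470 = 0.00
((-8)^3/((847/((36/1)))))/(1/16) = -294912/847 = -348.18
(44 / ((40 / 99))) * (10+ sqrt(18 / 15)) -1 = 1089 * sqrt(30) / 50+ 1088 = 1207.29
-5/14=-0.36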